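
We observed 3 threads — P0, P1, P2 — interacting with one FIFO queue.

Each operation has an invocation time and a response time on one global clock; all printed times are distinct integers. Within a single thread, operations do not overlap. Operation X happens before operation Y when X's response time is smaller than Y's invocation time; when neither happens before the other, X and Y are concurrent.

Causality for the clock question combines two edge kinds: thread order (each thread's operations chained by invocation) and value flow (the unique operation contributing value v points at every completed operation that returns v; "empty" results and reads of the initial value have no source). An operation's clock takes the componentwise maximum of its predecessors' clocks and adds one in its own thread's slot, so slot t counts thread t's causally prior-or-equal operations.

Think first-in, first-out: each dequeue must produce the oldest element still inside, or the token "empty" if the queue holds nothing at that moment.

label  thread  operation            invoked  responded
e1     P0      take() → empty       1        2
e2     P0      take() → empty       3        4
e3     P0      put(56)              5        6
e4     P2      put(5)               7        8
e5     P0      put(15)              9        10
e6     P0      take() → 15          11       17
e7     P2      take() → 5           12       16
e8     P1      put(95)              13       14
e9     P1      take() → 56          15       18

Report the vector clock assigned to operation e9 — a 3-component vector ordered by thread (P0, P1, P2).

(3, 2, 0)

no predecessors for e4 (invoked 7): P2 increments from zero → (0, 0, 1)
no predecessors for e8 (invoked 13): P1 increments from zero → (0, 1, 0)
no predecessors for e1 (invoked 1): P0 increments from zero → (1, 0, 0)
VC(e7, invoked at 12): max of VC(e4)=(0, 0, 1), then +1 on thread P2 → (0, 0, 2)
VC(e2, invoked at 3): max of VC(e1)=(1, 0, 0), then +1 on thread P0 → (2, 0, 0)
VC(e3, invoked at 5): max of VC(e2)=(2, 0, 0), then +1 on thread P0 → (3, 0, 0)
VC(e5, invoked at 9): max of VC(e3)=(3, 0, 0), then +1 on thread P0 → (4, 0, 0)
VC(e9, invoked at 15): max of VC(e3)=(3, 0, 0), VC(e8)=(0, 1, 0), then +1 on thread P1 → (3, 2, 0)
VC(e6, invoked at 11): max of VC(e5)=(4, 0, 0), then +1 on thread P0 → (5, 0, 0)
target: VC(e9) = (3, 2, 0)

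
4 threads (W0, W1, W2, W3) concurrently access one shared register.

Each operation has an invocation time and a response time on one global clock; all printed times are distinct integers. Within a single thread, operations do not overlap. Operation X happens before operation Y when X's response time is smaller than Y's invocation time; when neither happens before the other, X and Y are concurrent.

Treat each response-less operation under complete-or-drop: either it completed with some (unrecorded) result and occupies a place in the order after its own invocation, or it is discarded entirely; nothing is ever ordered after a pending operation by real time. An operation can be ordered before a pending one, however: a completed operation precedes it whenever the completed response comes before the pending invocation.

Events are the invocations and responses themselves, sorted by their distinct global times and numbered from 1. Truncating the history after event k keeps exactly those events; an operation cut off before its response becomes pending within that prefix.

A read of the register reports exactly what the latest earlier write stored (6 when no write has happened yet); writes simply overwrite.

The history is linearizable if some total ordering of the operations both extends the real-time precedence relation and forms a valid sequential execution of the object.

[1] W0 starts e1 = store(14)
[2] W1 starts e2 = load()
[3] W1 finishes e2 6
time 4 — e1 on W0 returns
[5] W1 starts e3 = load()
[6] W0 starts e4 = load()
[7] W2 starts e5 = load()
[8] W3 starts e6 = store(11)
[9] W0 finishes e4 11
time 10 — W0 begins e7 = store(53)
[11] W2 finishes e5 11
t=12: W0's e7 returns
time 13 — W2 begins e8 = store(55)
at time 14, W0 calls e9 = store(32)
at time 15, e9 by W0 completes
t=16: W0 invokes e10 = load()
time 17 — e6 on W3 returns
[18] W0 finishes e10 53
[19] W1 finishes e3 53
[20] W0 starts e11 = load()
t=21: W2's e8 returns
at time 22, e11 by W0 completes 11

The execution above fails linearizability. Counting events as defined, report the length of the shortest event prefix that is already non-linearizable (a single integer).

one valid order for events 1..17 is e2, e1, e3, e6, e4, e5, e7, e8, e9:
1. e2 load() → 6, leaving value 6
2. e1 store(14), leaving value 14
3. e3 load() (pending, included), leaving value 14
4. e6 store(11), leaving value 11
5. e4 load() → 11, leaving value 11
6. e5 load() → 11, leaving value 11
7. e7 store(53), leaving value 53
8. e8 store(55) (pending, included), leaving value 55
9. e9 store(32), leaving value 32
with event 18 included (e10 responding at time 18), all real-time-consistent orders fail
no escape via the 2 pending operations (e3, e8): every completion choice fails
take e1, e2, e4, e5, e6, e7, e9, e10 (pending dropped): step 2 already fails, because e2 load() → 6 cannot occur there
take e1, e2, e4, e5, e7, e6, e9, e10 (pending dropped): step 2 already fails, because e2 load() → 6 cannot occur there

18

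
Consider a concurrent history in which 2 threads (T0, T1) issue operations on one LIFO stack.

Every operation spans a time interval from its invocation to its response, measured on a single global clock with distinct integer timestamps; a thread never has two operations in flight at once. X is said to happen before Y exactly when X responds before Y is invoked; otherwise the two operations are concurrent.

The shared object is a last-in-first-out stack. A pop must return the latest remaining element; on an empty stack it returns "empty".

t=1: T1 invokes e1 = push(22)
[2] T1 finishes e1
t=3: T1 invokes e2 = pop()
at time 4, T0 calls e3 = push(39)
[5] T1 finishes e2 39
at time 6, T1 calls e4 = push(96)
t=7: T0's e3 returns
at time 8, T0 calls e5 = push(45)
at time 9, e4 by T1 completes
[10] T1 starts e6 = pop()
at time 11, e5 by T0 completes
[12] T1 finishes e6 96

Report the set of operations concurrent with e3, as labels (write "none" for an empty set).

e3 spans [4,7]: anything still running between times 4 and 7 counts as concurrent
e1 [1,2]: before
e2 [3,5]: concurrent
e4 [6,9]: concurrent
e5 [8,11]: after
e6 [10,12]: after

e2, e4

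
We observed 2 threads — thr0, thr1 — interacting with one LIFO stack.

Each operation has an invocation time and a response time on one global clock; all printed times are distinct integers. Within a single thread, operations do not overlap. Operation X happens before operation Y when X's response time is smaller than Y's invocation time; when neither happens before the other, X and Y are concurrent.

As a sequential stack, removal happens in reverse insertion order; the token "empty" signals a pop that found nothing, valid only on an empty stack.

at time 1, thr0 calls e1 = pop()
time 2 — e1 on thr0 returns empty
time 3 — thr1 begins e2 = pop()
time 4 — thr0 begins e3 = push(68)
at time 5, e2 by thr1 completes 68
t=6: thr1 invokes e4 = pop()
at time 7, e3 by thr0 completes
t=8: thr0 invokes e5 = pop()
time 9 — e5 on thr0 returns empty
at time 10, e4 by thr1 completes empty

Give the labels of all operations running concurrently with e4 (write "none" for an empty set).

e3, e5

e4 spans [6,10]; an op avoiding the whole window 6..10 is ordered, any other is concurrent
e1 [1,2]: before
e2 [3,5]: before
e3 [4,7]: concurrent
e5 [8,9]: concurrent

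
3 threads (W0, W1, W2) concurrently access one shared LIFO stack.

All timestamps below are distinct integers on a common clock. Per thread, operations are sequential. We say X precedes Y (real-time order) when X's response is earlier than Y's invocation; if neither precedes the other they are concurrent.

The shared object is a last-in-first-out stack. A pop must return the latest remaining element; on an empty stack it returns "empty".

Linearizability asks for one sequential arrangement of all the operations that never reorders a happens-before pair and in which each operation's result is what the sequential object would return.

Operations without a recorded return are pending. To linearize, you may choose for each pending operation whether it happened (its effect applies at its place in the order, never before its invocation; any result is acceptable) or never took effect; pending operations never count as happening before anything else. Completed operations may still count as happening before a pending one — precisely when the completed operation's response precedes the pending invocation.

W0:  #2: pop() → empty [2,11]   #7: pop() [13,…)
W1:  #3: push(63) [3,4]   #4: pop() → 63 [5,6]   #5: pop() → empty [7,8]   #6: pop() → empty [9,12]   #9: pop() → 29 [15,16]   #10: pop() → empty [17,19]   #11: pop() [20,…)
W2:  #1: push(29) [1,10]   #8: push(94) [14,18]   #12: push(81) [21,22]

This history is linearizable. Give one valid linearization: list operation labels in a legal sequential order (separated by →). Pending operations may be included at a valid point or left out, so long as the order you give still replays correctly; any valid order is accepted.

step 1: #2 pop() → empty — stack <>
step 2: #3 push(63) — stack <63>
step 3: #4 pop() → 63 — stack <>
step 4: #5 pop() → empty — stack <>
step 5: #6 pop() → empty — stack <>
step 6: #1 push(29) — stack <29>
step 7: #8 push(94) — stack <29,94>
step 8: #7 pop() (pending, included) — stack <29>
step 9: #9 pop() → 29 — stack <>
step 10: #10 pop() → empty — stack <>
step 11: #11 pop() (pending, included) — stack <>
step 12: #12 push(81) — stack <81>

#2 → #3 → #4 → #5 → #6 → #1 → #8 → #7 → #9 → #10 → #11 → #12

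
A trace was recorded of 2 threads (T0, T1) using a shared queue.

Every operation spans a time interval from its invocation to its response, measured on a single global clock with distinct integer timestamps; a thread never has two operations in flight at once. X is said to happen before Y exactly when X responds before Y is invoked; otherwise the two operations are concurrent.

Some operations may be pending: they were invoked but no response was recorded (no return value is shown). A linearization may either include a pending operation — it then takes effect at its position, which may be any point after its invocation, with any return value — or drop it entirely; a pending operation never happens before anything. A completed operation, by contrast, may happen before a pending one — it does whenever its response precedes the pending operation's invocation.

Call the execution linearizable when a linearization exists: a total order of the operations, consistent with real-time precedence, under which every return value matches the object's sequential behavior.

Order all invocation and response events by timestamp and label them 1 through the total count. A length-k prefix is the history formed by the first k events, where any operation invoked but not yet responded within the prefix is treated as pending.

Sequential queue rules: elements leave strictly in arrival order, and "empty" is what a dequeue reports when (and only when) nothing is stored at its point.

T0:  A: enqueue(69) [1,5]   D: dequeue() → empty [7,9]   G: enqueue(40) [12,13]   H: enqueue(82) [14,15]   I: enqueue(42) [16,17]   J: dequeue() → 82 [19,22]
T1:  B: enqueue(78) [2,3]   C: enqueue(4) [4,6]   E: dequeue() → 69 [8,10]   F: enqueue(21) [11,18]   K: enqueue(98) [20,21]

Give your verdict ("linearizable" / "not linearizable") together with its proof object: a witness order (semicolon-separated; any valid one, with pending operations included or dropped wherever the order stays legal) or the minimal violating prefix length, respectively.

not linearizable — minimal violating prefix: 9 events

prefix check: 1..8 passes, 1..9 fails once D's time-9 response joins
the 4 completed operations admit 3 real-time orders; each fails the queue replay
completion choices over the 1 pending operation (E) were checked; none helps
one such order, A, B, C, D (pending dropped), breaks at step 4 where D dequeue() → empty is illegal
one such order, B, A, C, D (pending dropped), breaks at step 4 where D dequeue() → empty is illegal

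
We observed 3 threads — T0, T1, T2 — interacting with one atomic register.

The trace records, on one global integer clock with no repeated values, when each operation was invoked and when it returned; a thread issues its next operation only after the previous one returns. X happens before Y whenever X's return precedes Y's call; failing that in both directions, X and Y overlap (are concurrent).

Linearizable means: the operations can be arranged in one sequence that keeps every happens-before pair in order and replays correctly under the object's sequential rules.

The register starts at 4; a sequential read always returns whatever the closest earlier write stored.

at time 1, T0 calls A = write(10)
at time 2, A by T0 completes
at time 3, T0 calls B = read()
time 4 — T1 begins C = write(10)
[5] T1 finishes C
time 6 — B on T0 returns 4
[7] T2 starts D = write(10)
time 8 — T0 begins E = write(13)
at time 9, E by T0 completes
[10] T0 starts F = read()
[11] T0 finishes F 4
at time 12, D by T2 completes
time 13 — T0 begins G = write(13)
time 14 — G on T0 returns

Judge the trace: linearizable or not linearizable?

not linearizable

through event 5 a valid linearization exists; event 6 (B responding at time 6) ends that
every one of the 2 real-time-consistent orders over 3 completed atomic register ops fails the sequential spec
sample order A, B, C stalls at step 2 — B read() → 4 has no legal effect
sample order A, C, B stalls at step 3 — B read() → 4 has no legal effect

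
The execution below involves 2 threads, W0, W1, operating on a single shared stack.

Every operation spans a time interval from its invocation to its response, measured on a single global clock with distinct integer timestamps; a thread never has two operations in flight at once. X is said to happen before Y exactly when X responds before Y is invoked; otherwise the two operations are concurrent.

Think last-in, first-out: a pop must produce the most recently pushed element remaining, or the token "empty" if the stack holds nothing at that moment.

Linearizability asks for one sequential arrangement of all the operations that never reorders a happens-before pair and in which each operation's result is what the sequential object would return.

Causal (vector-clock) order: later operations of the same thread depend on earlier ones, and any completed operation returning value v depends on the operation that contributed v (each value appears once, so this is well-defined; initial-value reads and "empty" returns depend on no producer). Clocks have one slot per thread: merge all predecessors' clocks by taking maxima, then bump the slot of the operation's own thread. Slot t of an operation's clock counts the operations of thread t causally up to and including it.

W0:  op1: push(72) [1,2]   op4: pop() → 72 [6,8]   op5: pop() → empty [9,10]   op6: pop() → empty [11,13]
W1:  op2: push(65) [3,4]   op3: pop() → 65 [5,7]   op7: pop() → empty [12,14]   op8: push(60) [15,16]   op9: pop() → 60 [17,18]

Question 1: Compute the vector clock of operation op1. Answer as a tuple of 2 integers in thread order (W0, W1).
(1, 0)

op2, invoked 3, has no incoming edges; only W1's bump applies → (0, 1)
op1, invoked 1, has no incoming edges; only W0's bump applies → (1, 0)
invoked at 5, op3 merges VC(op2)=(0, 1) and bumps W1's slot → (0, 2)
invoked at 6, op4 merges VC(op1)=(1, 0) and bumps W0's slot → (2, 0)
invoked at 12, op7 merges VC(op3)=(0, 2) and bumps W1's slot → (0, 3)
invoked at 9, op5 merges VC(op4)=(2, 0) and bumps W0's slot → (3, 0)
invoked at 15, op8 merges VC(op7)=(0, 3) and bumps W1's slot → (0, 4)
invoked at 11, op6 merges VC(op5)=(3, 0) and bumps W0's slot → (4, 0)
invoked at 17, op9 merges VC(op8)=(0, 4) and bumps W1's slot → (0, 5)
target: VC(op1) = (1, 0)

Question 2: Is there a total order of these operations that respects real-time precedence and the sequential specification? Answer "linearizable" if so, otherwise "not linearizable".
linearizable

a witness: op1, op2, op3, op4, op5, op6, op7, op8, op9
1. op1 push(72), leaving stack <72>
2. op2 push(65), leaving stack <72,65>
3. op3 pop() → 65, leaving stack <72>
4. op4 pop() → 72, leaving stack <>
5. op5 pop() → empty, leaving stack <>
6. op6 pop() → empty, leaving stack <>
7. op7 pop() → empty, leaving stack <>
8. op8 push(60), leaving stack <60>
9. op9 pop() → 60, leaving stack <>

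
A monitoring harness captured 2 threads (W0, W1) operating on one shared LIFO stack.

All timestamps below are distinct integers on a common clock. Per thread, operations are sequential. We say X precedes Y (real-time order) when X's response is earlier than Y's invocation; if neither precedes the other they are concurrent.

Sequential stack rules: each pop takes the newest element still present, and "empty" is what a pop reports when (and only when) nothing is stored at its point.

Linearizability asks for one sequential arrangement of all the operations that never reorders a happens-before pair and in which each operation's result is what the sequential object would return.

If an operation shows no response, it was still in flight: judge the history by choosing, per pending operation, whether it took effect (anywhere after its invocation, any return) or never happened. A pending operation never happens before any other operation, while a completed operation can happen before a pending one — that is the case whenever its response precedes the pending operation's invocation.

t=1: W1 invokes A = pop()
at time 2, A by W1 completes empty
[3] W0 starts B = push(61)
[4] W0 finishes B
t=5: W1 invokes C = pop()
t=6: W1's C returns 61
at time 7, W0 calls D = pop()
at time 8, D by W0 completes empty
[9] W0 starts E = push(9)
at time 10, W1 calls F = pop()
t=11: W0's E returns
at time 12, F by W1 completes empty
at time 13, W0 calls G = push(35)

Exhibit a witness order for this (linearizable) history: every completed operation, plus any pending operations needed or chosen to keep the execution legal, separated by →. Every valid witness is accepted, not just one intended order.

A → B → C → D → F → E

after step 1 (A pop() → empty): stack <>
after step 2 (B push(61)): stack <61>
after step 3 (C pop() → 61): stack <>
after step 4 (D pop() → empty): stack <>
after step 5 (F pop() → empty): stack <>
after step 6 (E push(9)): stack <9>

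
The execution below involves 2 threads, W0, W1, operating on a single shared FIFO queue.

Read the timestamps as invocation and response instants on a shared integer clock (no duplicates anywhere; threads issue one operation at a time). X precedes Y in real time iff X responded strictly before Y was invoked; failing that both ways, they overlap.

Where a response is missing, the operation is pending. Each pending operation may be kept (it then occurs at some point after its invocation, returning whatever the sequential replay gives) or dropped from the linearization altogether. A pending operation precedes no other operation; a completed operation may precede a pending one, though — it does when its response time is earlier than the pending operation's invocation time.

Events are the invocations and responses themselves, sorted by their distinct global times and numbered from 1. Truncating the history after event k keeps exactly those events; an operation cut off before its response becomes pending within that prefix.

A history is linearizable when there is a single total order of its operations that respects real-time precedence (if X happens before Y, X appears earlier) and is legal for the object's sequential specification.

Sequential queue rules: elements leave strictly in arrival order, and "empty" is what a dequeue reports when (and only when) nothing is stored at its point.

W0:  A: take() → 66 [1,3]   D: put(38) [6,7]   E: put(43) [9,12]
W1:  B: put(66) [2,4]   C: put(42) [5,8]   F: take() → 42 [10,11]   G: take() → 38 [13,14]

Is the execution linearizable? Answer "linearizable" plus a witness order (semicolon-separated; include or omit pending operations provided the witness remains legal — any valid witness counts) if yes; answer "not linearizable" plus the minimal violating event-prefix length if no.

linearizable — witness: B; A; C; D; E; F; G

after step 1 (B put(66)): queue <66>
after step 2 (A take() → 66): queue <>
after step 3 (C put(42)): queue <42>
after step 4 (D put(38)): queue <42,38>
after step 5 (E put(43)): queue <42,38,43>
after step 6 (F take() → 42): queue <38,43>
after step 7 (G take() → 38): queue <43>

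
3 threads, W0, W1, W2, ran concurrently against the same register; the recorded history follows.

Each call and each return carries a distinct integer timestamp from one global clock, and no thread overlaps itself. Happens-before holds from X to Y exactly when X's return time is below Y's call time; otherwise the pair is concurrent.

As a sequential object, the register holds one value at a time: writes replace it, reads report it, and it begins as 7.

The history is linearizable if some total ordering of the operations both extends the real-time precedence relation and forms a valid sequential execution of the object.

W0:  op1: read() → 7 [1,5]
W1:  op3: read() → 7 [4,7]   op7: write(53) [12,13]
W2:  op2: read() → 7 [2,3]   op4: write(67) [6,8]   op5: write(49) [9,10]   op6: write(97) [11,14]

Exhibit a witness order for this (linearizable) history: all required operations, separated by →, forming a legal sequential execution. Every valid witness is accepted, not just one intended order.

1. op1 read() → 7, leaving value 7
2. op2 read() → 7, leaving value 7
3. op3 read() → 7, leaving value 7
4. op4 write(67), leaving value 67
5. op5 write(49), leaving value 49
6. op6 write(97), leaving value 97
7. op7 write(53), leaving value 53

op1 → op2 → op3 → op4 → op5 → op6 → op7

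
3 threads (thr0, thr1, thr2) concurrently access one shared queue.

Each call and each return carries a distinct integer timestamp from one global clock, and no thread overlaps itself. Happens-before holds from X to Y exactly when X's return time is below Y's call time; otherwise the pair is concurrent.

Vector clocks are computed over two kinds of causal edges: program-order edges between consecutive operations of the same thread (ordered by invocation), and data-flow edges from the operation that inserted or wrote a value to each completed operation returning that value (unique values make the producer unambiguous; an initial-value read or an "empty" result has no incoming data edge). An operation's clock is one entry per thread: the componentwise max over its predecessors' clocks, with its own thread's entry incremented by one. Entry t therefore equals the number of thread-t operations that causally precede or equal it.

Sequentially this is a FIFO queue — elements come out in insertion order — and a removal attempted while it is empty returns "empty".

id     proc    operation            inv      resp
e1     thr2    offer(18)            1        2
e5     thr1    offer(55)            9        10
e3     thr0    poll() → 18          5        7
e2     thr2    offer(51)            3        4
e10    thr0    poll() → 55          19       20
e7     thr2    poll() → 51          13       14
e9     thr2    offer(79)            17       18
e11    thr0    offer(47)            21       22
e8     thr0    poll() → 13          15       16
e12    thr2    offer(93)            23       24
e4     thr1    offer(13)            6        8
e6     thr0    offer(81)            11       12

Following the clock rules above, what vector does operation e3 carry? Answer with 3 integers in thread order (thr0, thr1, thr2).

(1, 0, 1)

no predecessors for e1 (invoked 1): thr2 increments from zero → (0, 0, 1)
no predecessors for e4 (invoked 6): thr1 increments from zero → (0, 1, 0)
invoked at 3, e2 merges VC(e1)=(0, 0, 1) and bumps thr2's slot → (0, 0, 2)
invoked at 9, e5 merges VC(e4)=(0, 1, 0) and bumps thr1's slot → (0, 2, 0)
invoked at 5, e3 merges VC(e1)=(0, 0, 1) and bumps thr0's slot → (1, 0, 1)
invoked at 13, e7 merges VC(e2)=(0, 0, 2) and bumps thr2's slot → (0, 0, 3)
invoked at 11, e6 merges VC(e3)=(1, 0, 1) and bumps thr0's slot → (2, 0, 1)
invoked at 17, e9 merges VC(e7)=(0, 0, 3) and bumps thr2's slot → (0, 0, 4)
invoked at 23, e12 merges VC(e9)=(0, 0, 4) and bumps thr2's slot → (0, 0, 5)
invoked at 15, e8 merges VC(e4)=(0, 1, 0), VC(e6)=(2, 0, 1) and bumps thr0's slot → (3, 1, 1)
invoked at 19, e10 merges VC(e5)=(0, 2, 0), VC(e8)=(3, 1, 1) and bumps thr0's slot → (4, 2, 1)
invoked at 21, e11 merges VC(e10)=(4, 2, 1) and bumps thr0's slot → (5, 2, 1)
target: VC(e3) = (1, 0, 1)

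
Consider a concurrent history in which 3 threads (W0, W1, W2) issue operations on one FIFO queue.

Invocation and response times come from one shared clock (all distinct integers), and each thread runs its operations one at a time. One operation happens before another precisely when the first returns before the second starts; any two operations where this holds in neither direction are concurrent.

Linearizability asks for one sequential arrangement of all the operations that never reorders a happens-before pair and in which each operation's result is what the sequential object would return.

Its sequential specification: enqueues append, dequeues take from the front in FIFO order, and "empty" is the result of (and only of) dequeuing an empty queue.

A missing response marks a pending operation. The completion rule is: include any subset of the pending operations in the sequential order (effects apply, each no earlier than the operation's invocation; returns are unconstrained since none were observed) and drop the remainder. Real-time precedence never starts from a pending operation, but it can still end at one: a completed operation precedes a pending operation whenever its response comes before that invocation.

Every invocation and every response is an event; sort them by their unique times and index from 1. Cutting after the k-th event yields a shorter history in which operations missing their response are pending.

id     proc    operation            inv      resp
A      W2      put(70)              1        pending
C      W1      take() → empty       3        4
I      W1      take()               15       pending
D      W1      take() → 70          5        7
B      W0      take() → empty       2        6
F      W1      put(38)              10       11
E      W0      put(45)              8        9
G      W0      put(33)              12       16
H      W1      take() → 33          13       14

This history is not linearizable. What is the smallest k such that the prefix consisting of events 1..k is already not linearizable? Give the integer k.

events 1..13 are linearizable; a witness order is B, C, A, D, E, F:
after step 1 (B take() → empty): queue <>
after step 2 (C take() → empty): queue <>
after step 3 (A put(70) (pending, included)): queue <70>
after step 4 (D take() → 70): queue <>
after step 5 (E put(45)): queue <45>
after step 6 (F put(38)): queue <45,38>
event 14 — H's response, time 14 — after it, nothing linearizes
every completion of the 2 pending operations (A, G) was checked; none linearizes
one such order, B, C, D, E, F, H (pending dropped), breaks at step 3 where D take() → 70 is illegal
one such order, C, B, D, E, F, H (pending dropped), breaks at step 3 where D take() → 70 is illegal

14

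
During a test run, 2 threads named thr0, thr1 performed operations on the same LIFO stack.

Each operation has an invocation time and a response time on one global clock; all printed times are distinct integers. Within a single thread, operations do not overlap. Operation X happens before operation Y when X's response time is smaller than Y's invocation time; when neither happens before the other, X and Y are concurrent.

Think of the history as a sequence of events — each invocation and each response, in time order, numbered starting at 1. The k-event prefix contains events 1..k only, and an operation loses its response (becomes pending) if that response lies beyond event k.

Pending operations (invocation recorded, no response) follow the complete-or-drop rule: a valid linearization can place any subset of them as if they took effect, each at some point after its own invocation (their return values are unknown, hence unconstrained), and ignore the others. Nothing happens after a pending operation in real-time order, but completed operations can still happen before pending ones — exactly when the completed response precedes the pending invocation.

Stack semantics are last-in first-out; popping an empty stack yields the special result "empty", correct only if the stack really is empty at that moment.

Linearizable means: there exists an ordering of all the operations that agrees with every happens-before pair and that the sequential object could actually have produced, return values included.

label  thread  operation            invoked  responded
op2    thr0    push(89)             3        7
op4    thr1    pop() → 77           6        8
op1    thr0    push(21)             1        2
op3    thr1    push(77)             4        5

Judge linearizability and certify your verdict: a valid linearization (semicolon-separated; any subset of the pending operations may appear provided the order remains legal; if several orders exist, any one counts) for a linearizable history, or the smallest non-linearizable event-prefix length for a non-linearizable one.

linearizable — witness: op1; op2; op3; op4

step 1: op1 push(21) — stack <21>
step 2: op2 push(89) — stack <21,89>
step 3: op3 push(77) — stack <21,89,77>
step 4: op4 pop() → 77 — stack <21,89>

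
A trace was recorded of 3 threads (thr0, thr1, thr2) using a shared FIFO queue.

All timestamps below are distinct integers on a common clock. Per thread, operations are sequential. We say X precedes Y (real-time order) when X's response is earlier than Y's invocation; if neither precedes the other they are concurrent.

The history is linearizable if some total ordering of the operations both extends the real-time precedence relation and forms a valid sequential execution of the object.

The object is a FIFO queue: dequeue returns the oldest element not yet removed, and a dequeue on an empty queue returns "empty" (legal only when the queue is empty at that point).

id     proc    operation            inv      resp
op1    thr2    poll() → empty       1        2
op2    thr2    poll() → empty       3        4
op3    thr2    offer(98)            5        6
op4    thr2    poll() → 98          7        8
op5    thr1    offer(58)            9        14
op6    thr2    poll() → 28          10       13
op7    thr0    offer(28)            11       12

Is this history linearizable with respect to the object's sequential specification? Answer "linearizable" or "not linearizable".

linearizable

one valid linearization: op1, op2, op3, op4, op7, op5, op6
after step 1 (op1 poll() → empty): queue <>
after step 2 (op2 poll() → empty): queue <>
after step 3 (op3 offer(98)): queue <98>
after step 4 (op4 poll() → 98): queue <>
after step 5 (op7 offer(28)): queue <28>
after step 6 (op5 offer(58)): queue <28,58>
after step 7 (op6 poll() → 28): queue <58>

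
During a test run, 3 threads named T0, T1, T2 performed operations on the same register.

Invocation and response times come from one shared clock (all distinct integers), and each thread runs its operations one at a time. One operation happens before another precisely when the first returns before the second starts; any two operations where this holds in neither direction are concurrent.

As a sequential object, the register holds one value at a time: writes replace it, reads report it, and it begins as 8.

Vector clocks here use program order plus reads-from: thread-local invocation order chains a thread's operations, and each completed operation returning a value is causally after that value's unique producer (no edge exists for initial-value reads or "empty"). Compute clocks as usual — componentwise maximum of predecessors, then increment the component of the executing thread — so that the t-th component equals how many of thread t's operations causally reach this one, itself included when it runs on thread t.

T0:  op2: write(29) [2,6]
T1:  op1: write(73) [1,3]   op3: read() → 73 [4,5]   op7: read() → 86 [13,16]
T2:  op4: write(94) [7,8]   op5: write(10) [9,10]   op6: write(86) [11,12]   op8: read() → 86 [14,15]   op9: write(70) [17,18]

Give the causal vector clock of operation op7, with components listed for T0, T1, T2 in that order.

(0, 3, 3)

invoked at 7, op4 has no predecessors; its own T2 bump gives (0, 0, 1)
invoked at 1, op1 has no predecessors; its own T1 bump gives (0, 1, 0)
invoked at 2, op2 has no predecessors; its own T0 bump gives (1, 0, 0)
invoked at 9, op5 merges VC(op4)=(0, 0, 1) and bumps T2's slot → (0, 0, 2)
invoked at 4, op3 merges VC(op1)=(0, 1, 0) and bumps T1's slot → (0, 2, 0)
invoked at 11, op6 merges VC(op5)=(0, 0, 2) and bumps T2's slot → (0, 0, 3)
invoked at 14, op8 merges VC(op6)=(0, 0, 3) and bumps T2's slot → (0, 0, 4)
invoked at 17, op9 merges VC(op8)=(0, 0, 4) and bumps T2's slot → (0, 0, 5)
invoked at 13, op7 merges VC(op3)=(0, 2, 0), VC(op6)=(0, 0, 3) and bumps T1's slot → (0, 3, 3)
target: VC(op7) = (0, 3, 3)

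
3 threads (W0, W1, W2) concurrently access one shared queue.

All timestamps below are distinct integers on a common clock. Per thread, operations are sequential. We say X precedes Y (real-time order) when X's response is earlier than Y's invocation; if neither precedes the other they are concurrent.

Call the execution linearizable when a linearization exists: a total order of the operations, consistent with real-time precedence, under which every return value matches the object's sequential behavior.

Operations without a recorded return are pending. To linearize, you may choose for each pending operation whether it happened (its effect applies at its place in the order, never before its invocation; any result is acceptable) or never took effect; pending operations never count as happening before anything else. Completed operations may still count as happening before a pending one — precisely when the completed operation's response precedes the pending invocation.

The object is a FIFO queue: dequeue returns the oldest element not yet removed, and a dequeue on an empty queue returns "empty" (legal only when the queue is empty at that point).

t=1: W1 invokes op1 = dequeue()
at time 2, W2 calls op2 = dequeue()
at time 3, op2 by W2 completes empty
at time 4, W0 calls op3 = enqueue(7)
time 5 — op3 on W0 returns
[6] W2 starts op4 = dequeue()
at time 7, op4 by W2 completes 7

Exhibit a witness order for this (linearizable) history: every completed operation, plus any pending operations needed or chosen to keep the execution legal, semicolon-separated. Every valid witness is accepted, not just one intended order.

op1; op2; op3; op4

step 1: op1 dequeue() (pending, included) — queue <>
step 2: op2 dequeue() → empty — queue <>
step 3: op3 enqueue(7) — queue <7>
step 4: op4 dequeue() → 7 — queue <>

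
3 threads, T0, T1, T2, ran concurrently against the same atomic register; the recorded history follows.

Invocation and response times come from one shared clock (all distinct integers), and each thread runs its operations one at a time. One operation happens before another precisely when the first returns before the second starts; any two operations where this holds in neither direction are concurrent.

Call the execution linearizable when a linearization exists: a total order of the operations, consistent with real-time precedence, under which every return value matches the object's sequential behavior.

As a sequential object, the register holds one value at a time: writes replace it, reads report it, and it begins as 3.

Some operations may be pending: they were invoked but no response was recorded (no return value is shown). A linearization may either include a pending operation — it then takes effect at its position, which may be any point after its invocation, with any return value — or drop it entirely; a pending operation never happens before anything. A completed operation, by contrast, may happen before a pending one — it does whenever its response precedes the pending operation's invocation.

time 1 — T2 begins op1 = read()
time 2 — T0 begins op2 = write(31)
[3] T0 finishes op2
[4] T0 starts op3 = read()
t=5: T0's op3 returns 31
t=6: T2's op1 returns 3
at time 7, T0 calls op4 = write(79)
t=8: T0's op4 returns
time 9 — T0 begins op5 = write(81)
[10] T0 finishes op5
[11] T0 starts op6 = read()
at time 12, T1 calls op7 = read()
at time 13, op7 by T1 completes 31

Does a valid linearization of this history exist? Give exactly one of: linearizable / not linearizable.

prefix check: 1..12 passes, 1..13 fails once op7's time-13 response joins
6 completed operations, 3 real-time-consistent orders — every atomic register replay fails
no escape via the 1 pending operation (op6): every completion choice fails
take op1, op2, op3, op4, op5, op7 (pending dropped): step 6 already fails, because op7 read() → 31 cannot occur there
take op2, op1, op3, op4, op5, op7 (pending dropped): step 2 already fails, because op1 read() → 3 cannot occur there

not linearizable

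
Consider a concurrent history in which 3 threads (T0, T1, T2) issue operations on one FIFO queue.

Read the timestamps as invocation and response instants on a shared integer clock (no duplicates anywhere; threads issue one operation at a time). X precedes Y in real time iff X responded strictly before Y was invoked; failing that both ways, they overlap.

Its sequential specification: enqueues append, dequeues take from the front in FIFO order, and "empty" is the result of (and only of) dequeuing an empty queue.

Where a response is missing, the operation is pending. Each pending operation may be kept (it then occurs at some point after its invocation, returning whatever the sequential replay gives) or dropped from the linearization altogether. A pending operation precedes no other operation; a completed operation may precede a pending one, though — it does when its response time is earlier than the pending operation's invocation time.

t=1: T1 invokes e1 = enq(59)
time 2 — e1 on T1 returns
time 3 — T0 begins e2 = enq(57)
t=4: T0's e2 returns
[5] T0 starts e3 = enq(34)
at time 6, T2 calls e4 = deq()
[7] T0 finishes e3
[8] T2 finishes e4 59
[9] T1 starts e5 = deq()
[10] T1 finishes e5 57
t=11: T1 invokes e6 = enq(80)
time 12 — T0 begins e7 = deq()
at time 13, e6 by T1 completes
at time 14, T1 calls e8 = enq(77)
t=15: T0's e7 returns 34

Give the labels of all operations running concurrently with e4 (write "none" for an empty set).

e3

e4 runs from 6 to 8; window-overlapping ops are concurrent
e1 [1,2]: before
e2 [3,4]: before
e3 [5,7]: concurrent
e5 [9,10]: after
e6 [11,13]: after
e7 [12,15]: after
e8 [14,…): after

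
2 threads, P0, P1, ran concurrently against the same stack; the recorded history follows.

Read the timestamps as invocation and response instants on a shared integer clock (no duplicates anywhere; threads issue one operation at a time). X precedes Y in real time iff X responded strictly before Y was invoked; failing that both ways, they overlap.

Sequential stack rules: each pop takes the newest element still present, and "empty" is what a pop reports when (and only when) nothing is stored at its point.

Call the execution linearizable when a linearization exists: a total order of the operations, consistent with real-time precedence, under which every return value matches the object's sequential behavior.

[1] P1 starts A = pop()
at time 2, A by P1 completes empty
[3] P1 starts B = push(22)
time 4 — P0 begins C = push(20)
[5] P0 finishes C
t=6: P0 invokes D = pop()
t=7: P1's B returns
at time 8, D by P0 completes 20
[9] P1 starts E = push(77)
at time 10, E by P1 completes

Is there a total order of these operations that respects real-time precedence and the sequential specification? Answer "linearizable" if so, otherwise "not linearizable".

linearizable

witness order: A, B, C, D, E
step 1: A pop() → empty — stack <>
step 2: B push(22) — stack <22>
step 3: C push(20) — stack <22,20>
step 4: D pop() → 20 — stack <22>
step 5: E push(77) — stack <22,77>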